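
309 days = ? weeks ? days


Weeks: 309 ÷ 7 = 44 remainder 1

44 weeks 1 days


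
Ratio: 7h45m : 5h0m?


31:20 (1.55)

Duration 1: 465 minutes
Duration 2: 300 minutes
Ratio = 465:300
GCD = 15
Simplified = 31:20
As a decimal: 31/20 = 1.55


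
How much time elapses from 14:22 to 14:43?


0h 21m

End time in minutes: 14×60 + 43 = 883
Start time in minutes: 14×60 + 22 = 862
Difference = 883 - 862 = 21 minutes
= 0 hours 21 minutes


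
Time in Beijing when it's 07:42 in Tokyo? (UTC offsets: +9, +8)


Time difference = UTC+8 - UTC+9 = -1 hours
New hour = (7 -1) mod 24
= 6 mod 24 = 6
Minutes unchanged → 06:42

06:42


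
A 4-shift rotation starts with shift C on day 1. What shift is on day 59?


Shifts: A, B, C, D
Start: C (index 2)
Day 59: (2 + 59 - 1) mod 4
= 60 mod 4
= 0
Index 0 → shift A

Shift A


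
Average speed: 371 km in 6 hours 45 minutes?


Distance: 371 km
Time: 6h 45m = 405 min = 405/60 = 27/4 hours
Speed = 371 ÷ (27/4) = 371 × 4 / 27 = 1484/27 ≈ 55.0 km/h

55.0 km/h


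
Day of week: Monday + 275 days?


Wednesday

Start: Monday (index 0)
(0 + 275) mod 7
= 275 mod 7
= 2
Index 2 → Wednesday


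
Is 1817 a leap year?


Rules: divisible by 4 AND (not by 100 OR by 400)
1817 ÷ 4 = 454 remainder 1 → not divisible by 4
Not divisible by 4 → not a leap year

No


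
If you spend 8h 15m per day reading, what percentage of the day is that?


34.4%

Time: 495 minutes
Day: 1440 minutes
Percentage = (495/1440) × 100 ≈ 34.4%


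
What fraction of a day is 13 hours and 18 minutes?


Total minutes: 13×60 + 18 = 798
Day = 24×60 = 1440 minutes
Fraction = 798/1440 ≈ 0.5542
As a percentage: 798/1440 × 100 ≈ 55.42%

0.5542 (55.42%)


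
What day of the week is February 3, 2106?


Zeller's congruence:
q=3, m=14, k=5, j=21
h = (3 + ⌊13×15/5⌋ + 5 + ⌊5/4⌋ + ⌊21/4⌋ - 2×21) mod 7
= (3 + 39 + 5 + 1 + 5 - 42) mod 7
= 11 mod 7 = 4
h=4 → Wednesday

Wednesday


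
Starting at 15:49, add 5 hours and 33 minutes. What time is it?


Start: 949 minutes from midnight
Add: 333 minutes
Total: 1282 minutes
Hours: 1282 ÷ 60 = 21 remainder 22

21:22


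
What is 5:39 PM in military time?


Input: 5:39 PM
PM: 5 + 12 = 17

17:39


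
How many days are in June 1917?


30 days

Month: June (month 6)
June has 30 days


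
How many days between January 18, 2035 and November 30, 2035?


316 days

From January 18, 2035 to November 30, 2035
Rest of January 2035: 31 - 18 = 13
Full months: February 2035 28, March 31, April 30, May 31, June 30, July 31, August 31, September 30, October 31
Days into November 2035: 30
Total = 13 + 28 + 31 + 30 + 31 + 30 + 31 + 31 + 30 + 31 + 30 = 316 days


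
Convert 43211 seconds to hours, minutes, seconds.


12h 0m 11s

Hours: 43211 ÷ 3600 = 12 remainder 11
Minutes: 11 ÷ 60 = 0 remainder 11
Seconds: 11


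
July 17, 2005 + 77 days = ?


October 2, 2005

Start: July 17, 2005
Add 77 days
July 17 → August 1: 31 - 17 + 1 = 15 days (77 - 15 = 62 left)
August 1 → September 1: 31 - 1 + 1 = 31 days (62 - 31 = 31 left)
September 1 → October 1: 30 - 1 + 1 = 30 days (31 - 30 = 1 left)
October 1 + 1 = October 2, 2005


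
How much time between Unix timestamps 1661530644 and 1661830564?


Difference = 1661830564 - 1661530644 = 299920 seconds
In hours: 299920 / 3600 ≈ 83.3
In days: 299920 / 86400 ≈ 3.47

299920 seconds (83.3 hours / 3.47 days)


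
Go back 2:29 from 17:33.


15:04

Start: 1053 minutes from midnight
Subtract: 149 minutes
Remaining: 1053 - 149 = 904
Hours: 15, Minutes: 4


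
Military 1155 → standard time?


Hour: 11
11 < 12 → AM

11:55 AM


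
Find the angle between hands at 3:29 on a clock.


Hour hand = 3×30 + 29×0.5 = 104.5°
Minute hand = 29×6 = 174°
Difference = |104.5 - 174| = 69.5°

69.5°


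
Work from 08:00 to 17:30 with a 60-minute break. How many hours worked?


Total time = (17×60+30) - (8×60+0)
= 1050 - 480 = 570 min
Minus break: 570 - 60 = 510 min
= 8h 30m

8h 30m (510 minutes)


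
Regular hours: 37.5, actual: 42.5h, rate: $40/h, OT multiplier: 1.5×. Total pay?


Regular: 37.5h × $40 = $1500.00
Overtime: 42.5 - 37.5 = 5.0h
OT pay: 5.0h × $40 × 1.5 = $300.00
Total = $1500.00 + $300.00 = $1800.00

$1800.00


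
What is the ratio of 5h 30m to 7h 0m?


11:14 (0.79)

Duration 1: 330 minutes
Duration 2: 420 minutes
Ratio = 330:420
GCD = 30
Simplified = 11:14
As a decimal: 11/14 ≈ 0.79


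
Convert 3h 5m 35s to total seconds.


Hours: 3 × 3600 = 10800
Minutes: 5 × 60 = 300
Seconds: 35
Total = 10800 + 300 + 35 = 11135

11135 seconds


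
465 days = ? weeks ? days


66 weeks 3 days

Weeks: 465 ÷ 7 = 66 remainder 3


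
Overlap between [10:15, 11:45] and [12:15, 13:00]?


0 minutes

Meeting A: 615-705 (in minutes from midnight)
Meeting B: 735-780
Overlap start = max(615, 735) = 735
Overlap end = min(705, 780) = 705
Overlap = max(0, 705 - 735) = 0 min


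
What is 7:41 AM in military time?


Input: 7:41 AM
AM hour stays: 7

07:41


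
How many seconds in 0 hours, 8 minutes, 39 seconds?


519 seconds

Hours: 0 × 3600 = 0
Minutes: 8 × 60 = 480
Seconds: 39
Total = 0 + 480 + 39 = 519


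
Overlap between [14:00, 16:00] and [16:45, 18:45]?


0 minutes

Meeting A: 840-960 (in minutes from midnight)
Meeting B: 1005-1125
Overlap start = max(840, 1005) = 1005
Overlap end = min(960, 1125) = 960
Overlap = max(0, 960 - 1005) = 0 min


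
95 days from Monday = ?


Friday

Start: Monday (index 0)
(0 + 95) mod 7
= 95 mod 7
= 4
Index 4 → Friday


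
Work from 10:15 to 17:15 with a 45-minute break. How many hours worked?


Total time = (17×60+15) - (10×60+15)
= 1035 - 615 = 420 min
Minus break: 420 - 45 = 375 min
= 6h 15m

6h 15m (375 minutes)


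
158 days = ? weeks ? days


Weeks: 158 ÷ 7 = 22 remainder 4

22 weeks 4 days


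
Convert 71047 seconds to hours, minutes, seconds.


Hours: 71047 ÷ 3600 = 19 remainder 2647
Minutes: 2647 ÷ 60 = 44 remainder 7
Seconds: 7

19h 44m 7s


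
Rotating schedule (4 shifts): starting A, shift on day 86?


Shift B

Shifts: A, B, C, D
Start: A (index 0)
Day 86: (0 + 86 - 1) mod 4
= 85 mod 4
= 1
Index 1 → shift B


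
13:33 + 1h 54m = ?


15:27

Start: 813 minutes from midnight
Add: 114 minutes
Total: 927 minutes
Hours: 927 ÷ 60 = 15 remainder 27


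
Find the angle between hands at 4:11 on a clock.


59.5°

Hour hand = 4×30 + 11×0.5 = 125.5°
Minute hand = 11×6 = 66°
Difference = |125.5 - 66| = 59.5°


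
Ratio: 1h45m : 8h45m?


Duration 1: 105 minutes
Duration 2: 525 minutes
Ratio = 105:525
GCD = 105
Simplified = 1:5
As a decimal: 1/5 = 0.20

1:5 (0.20)


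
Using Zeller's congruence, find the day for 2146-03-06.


Sunday

Zeller's congruence:
q=6, m=3, k=46, j=21
h = (6 + ⌊13×4/5⌋ + 46 + ⌊46/4⌋ + ⌊21/4⌋ - 2×21) mod 7
= (6 + 10 + 46 + 11 + 5 - 42) mod 7
= 36 mod 7 = 1
h=1 → Sunday


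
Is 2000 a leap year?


Rules: divisible by 4 AND (not by 100 OR by 400)
2000 ÷ 4 = 500 exactly → divisible by 4
2000 ÷ 100 = 20 exactly → divisible by 100
2000 ÷ 400 = 5 exactly → divisible by 400
Divisible by 400 → leap year

Yes


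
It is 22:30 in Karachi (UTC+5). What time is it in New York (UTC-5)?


12:30

Time difference = UTC-5 - UTC+5 = -10 hours
New hour = (22 -10) mod 24
= 12 mod 24 = 12
Minutes unchanged → 12:30


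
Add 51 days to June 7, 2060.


July 28, 2060

Start: June 7, 2060
Add 51 days
June 7 → July 1: 30 - 7 + 1 = 24 days (51 - 24 = 27 left)
July 1 + 27 = July 28, 2060


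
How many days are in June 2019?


Month: June (month 6)
June has 30 days

30 days


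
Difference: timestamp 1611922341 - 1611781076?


Difference = 1611922341 - 1611781076 = 141265 seconds
In hours: 141265 / 3600 ≈ 39.2
In days: 141265 / 86400 ≈ 1.64

141265 seconds (39.2 hours / 1.64 days)


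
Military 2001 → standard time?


8:01 PM

Hour: 20
20 - 12 = 8 → PM


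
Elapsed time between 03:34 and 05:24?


End time in minutes: 5×60 + 24 = 324
Start time in minutes: 3×60 + 34 = 214
Difference = 324 - 214 = 110 minutes
= 1 hours 50 minutes

1h 50m


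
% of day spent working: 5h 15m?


Time: 315 minutes
Day: 1440 minutes
Percentage = (315/1440) × 100 ≈ 21.9%

21.9%


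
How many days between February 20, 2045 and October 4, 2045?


226 days

From February 20, 2045 to October 4, 2045
Rest of February 2045: 28 - 20 = 8
Full months: March 31, April 30, May 31, June 30, July 31, August 31, September 30
Days into October 2045: 4
Total = 8 + 31 + 30 + 31 + 30 + 31 + 31 + 30 + 4 = 226 days


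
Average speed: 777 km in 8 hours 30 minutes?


91.4 km/h

Distance: 777 km
Time: 8h 30m = 510 min = 510/60 = 17/2 hours
Speed = 777 ÷ (17/2) = 777 × 2 / 17 = 1554/17 ≈ 91.4 km/h


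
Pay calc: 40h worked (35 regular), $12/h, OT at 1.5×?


Regular: 35h × $12 = $420.00
Overtime: 40 - 35 = 5h
OT pay: 5h × $12 × 1.5 = $90.00
Total = $420.00 + $90.00 = $510.00

$510.00


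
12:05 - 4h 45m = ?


07:20

Start: 725 minutes from midnight
Subtract: 285 minutes
Remaining: 725 - 285 = 440
Hours: 7, Minutes: 20


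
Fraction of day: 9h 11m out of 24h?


0.3826 (38.26%)

Total minutes: 9×60 + 11 = 551
Day = 24×60 = 1440 minutes
Fraction = 551/1440 ≈ 0.3826
As a percentage: 551/1440 × 100 ≈ 38.26%


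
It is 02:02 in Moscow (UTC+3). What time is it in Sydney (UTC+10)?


09:02

Time difference = UTC+10 - UTC+3 = +7 hours
New hour = (2 + 7) mod 24
= 9 mod 24 = 9
Minutes unchanged → 09:02


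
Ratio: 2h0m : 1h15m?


8:5 (1.60)

Duration 1: 120 minutes
Duration 2: 75 minutes
Ratio = 120:75
GCD = 15
Simplified = 8:5
As a decimal: 8/5 = 1.60


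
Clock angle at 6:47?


Hour hand = 6×30 + 47×0.5 = 203.5°
Minute hand = 47×6 = 282°
Difference = |203.5 - 282| = 78.5°

78.5°


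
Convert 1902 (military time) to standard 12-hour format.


7:02 PM

Hour: 19
19 - 12 = 7 → PM


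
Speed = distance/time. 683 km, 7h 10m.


95.3 km/h

Distance: 683 km
Time: 7h 10m = 430 min = 430/60 = 43/6 hours
Speed = 683 ÷ (43/6) = 683 × 6 / 43 = 4098/43 ≈ 95.3 km/h


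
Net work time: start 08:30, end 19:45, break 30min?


Total time = (19×60+45) - (8×60+30)
= 1185 - 510 = 675 min
Minus break: 675 - 30 = 645 min
= 10h 45m

10h 45m (645 minutes)


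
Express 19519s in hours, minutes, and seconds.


5h 25m 19s

Hours: 19519 ÷ 3600 = 5 remainder 1519
Minutes: 1519 ÷ 60 = 25 remainder 19
Seconds: 19


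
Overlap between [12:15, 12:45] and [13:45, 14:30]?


0 minutes

Meeting A: 735-765 (in minutes from midnight)
Meeting B: 825-870
Overlap start = max(735, 825) = 825
Overlap end = min(765, 870) = 765
Overlap = max(0, 765 - 825) = 0 min


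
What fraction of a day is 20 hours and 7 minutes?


Total minutes: 20×60 + 7 = 1207
Day = 24×60 = 1440 minutes
Fraction = 1207/1440 ≈ 0.8382
As a percentage: 1207/1440 × 100 ≈ 83.82%

0.8382 (83.82%)


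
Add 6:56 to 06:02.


12:58

Start: 362 minutes from midnight
Add: 416 minutes
Total: 778 minutes
Hours: 778 ÷ 60 = 12 remainder 58


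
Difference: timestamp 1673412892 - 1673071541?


341351 seconds (94.8 hours / 3.95 days)

Difference = 1673412892 - 1673071541 = 341351 seconds
In hours: 341351 / 3600 ≈ 94.8
In days: 341351 / 86400 ≈ 3.95


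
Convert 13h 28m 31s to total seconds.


48511 seconds

Hours: 13 × 3600 = 46800
Minutes: 28 × 60 = 1680
Seconds: 31
Total = 46800 + 1680 + 31 = 48511


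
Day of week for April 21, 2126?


Zeller's congruence:
q=21, m=4, k=26, j=21
h = (21 + ⌊13×5/5⌋ + 26 + ⌊26/4⌋ + ⌊21/4⌋ - 2×21) mod 7
= (21 + 13 + 26 + 6 + 5 - 42) mod 7
= 29 mod 7 = 1
h=1 → Sunday

Sunday


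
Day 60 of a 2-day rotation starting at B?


Shift A

Shifts: A, B
Start: B (index 1)
Day 60: (1 + 60 - 1) mod 2
= 60 mod 2
= 0
Index 0 → shift A


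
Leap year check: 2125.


Rules: divisible by 4 AND (not by 100 OR by 400)
2125 ÷ 4 = 531 remainder 1 → not divisible by 4
Not divisible by 4 → not a leap year

No


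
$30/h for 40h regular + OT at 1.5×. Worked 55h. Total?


Regular: 40h × $30 = $1200.00
Overtime: 55 - 40 = 15h
OT pay: 15h × $30 × 1.5 = $675.00
Total = $1200.00 + $675.00 = $1875.00

$1875.00


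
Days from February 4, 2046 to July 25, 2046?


171 days

From February 4, 2046 to July 25, 2046
Rest of February 2046: 28 - 4 = 24
Full months: March 31, April 30, May 31, June 30
Days into July 2046: 25
Total = 24 + 31 + 30 + 31 + 30 + 25 = 171 days


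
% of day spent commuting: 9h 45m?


40.6%

Time: 585 minutes
Day: 1440 minutes
Percentage = (585/1440) × 100 ≈ 40.6%


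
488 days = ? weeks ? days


69 weeks 5 days

Weeks: 488 ÷ 7 = 69 remainder 5


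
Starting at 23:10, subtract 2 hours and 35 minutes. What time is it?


20:35

Start: 1390 minutes from midnight
Subtract: 155 minutes
Remaining: 1390 - 155 = 1235
Hours: 20, Minutes: 35


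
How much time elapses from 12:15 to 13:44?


End time in minutes: 13×60 + 44 = 824
Start time in minutes: 12×60 + 15 = 735
Difference = 824 - 735 = 89 minutes
= 1 hours 29 minutes

1h 29m


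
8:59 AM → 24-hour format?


Input: 8:59 AM
AM hour stays: 8

08:59


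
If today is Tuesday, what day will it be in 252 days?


Start: Tuesday (index 1)
(1 + 252) mod 7
= 253 mod 7
= 1
Index 1 → Tuesday

Tuesday


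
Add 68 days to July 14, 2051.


Start: July 14, 2051
Add 68 days
July 14 → August 1: 31 - 14 + 1 = 18 days (68 - 18 = 50 left)
August 1 → September 1: 31 - 1 + 1 = 31 days (50 - 31 = 19 left)
September 1 + 19 = September 20, 2051

September 20, 2051


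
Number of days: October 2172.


31 days

Month: October (month 10)
October has 31 days


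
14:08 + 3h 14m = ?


17:22

Start: 848 minutes from midnight
Add: 194 minutes
Total: 1042 minutes
Hours: 1042 ÷ 60 = 17 remainder 22


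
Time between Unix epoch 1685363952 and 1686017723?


Difference = 1686017723 - 1685363952 = 653771 seconds
In hours: 653771 / 3600 ≈ 181.6
In days: 653771 / 86400 ≈ 7.57

653771 seconds (181.6 hours / 7.57 days)


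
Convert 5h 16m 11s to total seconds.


Hours: 5 × 3600 = 18000
Minutes: 16 × 60 = 960
Seconds: 11
Total = 18000 + 960 + 11 = 18971

18971 seconds


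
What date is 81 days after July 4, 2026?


September 23, 2026

Start: July 4, 2026
Add 81 days
July 4 → August 1: 31 - 4 + 1 = 28 days (81 - 28 = 53 left)
August 1 → September 1: 31 - 1 + 1 = 31 days (53 - 31 = 22 left)
September 1 + 22 = September 23, 2026


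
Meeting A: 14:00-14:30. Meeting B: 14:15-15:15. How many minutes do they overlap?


15 minutes

Meeting A: 840-870 (in minutes from midnight)
Meeting B: 855-915
Overlap start = max(840, 855) = 855
Overlap end = min(870, 915) = 870
Overlap = max(0, 870 - 855) = 15 min


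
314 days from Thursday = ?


Wednesday

Start: Thursday (index 3)
(3 + 314) mod 7
= 317 mod 7
= 2
Index 2 → Wednesday


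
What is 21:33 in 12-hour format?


9:33 PM

Hour: 21
21 - 12 = 9 → PM


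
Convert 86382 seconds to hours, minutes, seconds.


23h 59m 42s

Hours: 86382 ÷ 3600 = 23 remainder 3582
Minutes: 3582 ÷ 60 = 59 remainder 42
Seconds: 42


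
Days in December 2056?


Month: December (month 12)
December has 31 days

31 days


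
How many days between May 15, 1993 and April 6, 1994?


From May 15, 1993 to April 6, 1994
Rest of May 1993: 31 - 15 = 16
Full months: June 30, July 31, August 31, September 30, October 31, November 30, December 31, January 31, February 1994 28, March 31
Days into April 1994: 6
Total = 16 + 30 + 31 + 31 + 30 + 31 + 30 + 31 + 31 + 28 + 31 + 6 = 326 days

326 days


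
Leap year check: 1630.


No

Rules: divisible by 4 AND (not by 100 OR by 400)
1630 ÷ 4 = 407 remainder 2 → not divisible by 4
Not divisible by 4 → not a leap year


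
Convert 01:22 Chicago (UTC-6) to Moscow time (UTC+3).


Time difference = UTC+3 - UTC-6 = +9 hours
New hour = (1 + 9) mod 24
= 10 mod 24 = 10
Minutes unchanged → 10:22

10:22


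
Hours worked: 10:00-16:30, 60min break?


Total time = (16×60+30) - (10×60+0)
= 990 - 600 = 390 min
Minus break: 390 - 60 = 330 min
= 5h 30m

5h 30m (330 minutes)


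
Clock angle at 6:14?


103.0°

Hour hand = 6×30 + 14×0.5 = 187.0°
Minute hand = 14×6 = 84°
Difference = |187.0 - 84| = 103.0°


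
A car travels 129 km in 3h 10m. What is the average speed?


40.7 km/h

Distance: 129 km
Time: 3h 10m = 190 min = 190/60 = 19/6 hours
Speed = 129 ÷ (19/6) = 129 × 6 / 19 = 774/19 ≈ 40.7 km/h


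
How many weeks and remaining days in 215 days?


Weeks: 215 ÷ 7 = 30 remainder 5

30 weeks 5 days


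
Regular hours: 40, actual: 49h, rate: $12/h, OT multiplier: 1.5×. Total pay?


Regular: 40h × $12 = $480.00
Overtime: 49 - 40 = 9h
OT pay: 9h × $12 × 1.5 = $162.00
Total = $480.00 + $162.00 = $642.00

$642.00


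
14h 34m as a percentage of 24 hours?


0.6069 (60.69%)

Total minutes: 14×60 + 34 = 874
Day = 24×60 = 1440 minutes
Fraction = 874/1440 ≈ 0.6069
As a percentage: 874/1440 × 100 ≈ 60.69%


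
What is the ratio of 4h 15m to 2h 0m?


17:8 (2.13)

Duration 1: 255 minutes
Duration 2: 120 minutes
Ratio = 255:120
GCD = 15
Simplified = 17:8
As a decimal: 17/8 ≈ 2.13


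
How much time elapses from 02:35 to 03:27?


0h 52m

End time in minutes: 3×60 + 27 = 207
Start time in minutes: 2×60 + 35 = 155
Difference = 207 - 155 = 52 minutes
= 0 hours 52 minutes


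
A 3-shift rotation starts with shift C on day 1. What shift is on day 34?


Shift C

Shifts: A, B, C
Start: C (index 2)
Day 34: (2 + 34 - 1) mod 3
= 35 mod 3
= 2
Index 2 → shift C


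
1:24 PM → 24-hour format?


13:24

Input: 1:24 PM
PM: 1 + 12 = 13


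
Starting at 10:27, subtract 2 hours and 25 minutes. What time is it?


08:02

Start: 627 minutes from midnight
Subtract: 145 minutes
Remaining: 627 - 145 = 482
Hours: 8, Minutes: 2


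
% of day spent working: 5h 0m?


Time: 300 minutes
Day: 1440 minutes
Percentage = (300/1440) × 100 ≈ 20.8%

20.8%


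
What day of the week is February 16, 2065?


Monday

Zeller's congruence:
q=16, m=14, k=64, j=20
h = (16 + ⌊13×15/5⌋ + 64 + ⌊64/4⌋ + ⌊20/4⌋ - 2×20) mod 7
= (16 + 39 + 64 + 16 + 5 - 40) mod 7
= 100 mod 7 = 2
h=2 → Monday


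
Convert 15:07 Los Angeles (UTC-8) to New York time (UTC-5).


Time difference = UTC-5 - UTC-8 = +3 hours
New hour = (15 + 3) mod 24
= 18 mod 24 = 18
Minutes unchanged → 18:07

18:07


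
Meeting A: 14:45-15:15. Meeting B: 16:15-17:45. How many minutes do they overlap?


Meeting A: 885-915 (in minutes from midnight)
Meeting B: 975-1065
Overlap start = max(885, 975) = 975
Overlap end = min(915, 1065) = 915
Overlap = max(0, 915 - 975) = 0 min

0 minutes


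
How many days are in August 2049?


Month: August (month 8)
August has 31 days

31 days


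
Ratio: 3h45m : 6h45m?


Duration 1: 225 minutes
Duration 2: 405 minutes
Ratio = 225:405
GCD = 45
Simplified = 5:9
As a decimal: 5/9 ≈ 0.56

5:9 (0.56)


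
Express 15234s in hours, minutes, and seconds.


4h 13m 54s

Hours: 15234 ÷ 3600 = 4 remainder 834
Minutes: 834 ÷ 60 = 13 remainder 54
Seconds: 54


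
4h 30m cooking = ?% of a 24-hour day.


18.8%

Time: 270 minutes
Day: 1440 minutes
Percentage = (270/1440) × 100 ≈ 18.8%


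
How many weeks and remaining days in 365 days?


Weeks: 365 ÷ 7 = 52 remainder 1

52 weeks 1 days


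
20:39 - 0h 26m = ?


20:13

Start: 1239 minutes from midnight
Subtract: 26 minutes
Remaining: 1239 - 26 = 1213
Hours: 20, Minutes: 13


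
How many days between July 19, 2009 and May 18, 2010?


From July 19, 2009 to May 18, 2010
Rest of July 2009: 31 - 19 = 12
Full months: August 31, September 30, October 31, November 30, December 31, January 31, February 2010 28, March 31, April 30
Days into May 2010: 18
Total = 12 + 31 + 30 + 31 + 30 + 31 + 31 + 28 + 31 + 30 + 18 = 303 days

303 days


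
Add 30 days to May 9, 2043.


June 8, 2043

Start: May 9, 2043
Add 30 days
May 9 → June 1: 31 - 9 + 1 = 23 days (30 - 23 = 7 left)
June 1 + 7 = June 8, 2043


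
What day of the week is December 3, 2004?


Friday

Zeller's congruence:
q=3, m=12, k=4, j=20
h = (3 + ⌊13×13/5⌋ + 4 + ⌊4/4⌋ + ⌊20/4⌋ - 2×20) mod 7
= (3 + 33 + 4 + 1 + 5 - 40) mod 7
= 6 mod 7 = 6
h=6 → Friday


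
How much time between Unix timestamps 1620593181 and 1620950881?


357700 seconds (99.4 hours / 4.14 days)

Difference = 1620950881 - 1620593181 = 357700 seconds
In hours: 357700 / 3600 ≈ 99.4
In days: 357700 / 86400 ≈ 4.14


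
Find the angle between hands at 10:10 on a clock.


Hour hand = 10×30 + 10×0.5 = 305.0°
Minute hand = 10×6 = 60°
Difference = |305.0 - 60| = 245.0°
Since > 180°: 360 - 245.0 = 115.0°

115.0°


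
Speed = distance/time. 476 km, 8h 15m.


57.7 km/h

Distance: 476 km
Time: 8h 15m = 495 min = 495/60 = 33/4 hours
Speed = 476 ÷ (33/4) = 476 × 4 / 33 = 1904/33 ≈ 57.7 km/h


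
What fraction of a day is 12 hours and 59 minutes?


0.5410 (54.10%)

Total minutes: 12×60 + 59 = 779
Day = 24×60 = 1440 minutes
Fraction = 779/1440 ≈ 0.5410
As a percentage: 779/1440 × 100 ≈ 54.10%


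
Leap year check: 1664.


Yes

Rules: divisible by 4 AND (not by 100 OR by 400)
1664 ÷ 4 = 416 exactly → divisible by 4
1664 ÷ 100 = 16 remainder 64 → not divisible by 100
Divisible by 4 but not by 100 → leap year


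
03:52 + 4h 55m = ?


Start: 232 minutes from midnight
Add: 295 minutes
Total: 527 minutes
Hours: 527 ÷ 60 = 8 remainder 47

08:47


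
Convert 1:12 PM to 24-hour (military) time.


13:12

Input: 1:12 PM
PM: 1 + 12 = 13


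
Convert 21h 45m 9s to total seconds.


Hours: 21 × 3600 = 75600
Minutes: 45 × 60 = 2700
Seconds: 9
Total = 75600 + 2700 + 9 = 78309

78309 seconds


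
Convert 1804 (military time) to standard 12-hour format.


Hour: 18
18 - 12 = 6 → PM

6:04 PM


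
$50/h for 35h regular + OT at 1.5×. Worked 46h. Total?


$2575.00

Regular: 35h × $50 = $1750.00
Overtime: 46 - 35 = 11h
OT pay: 11h × $50 × 1.5 = $825.00
Total = $1750.00 + $825.00 = $2575.00


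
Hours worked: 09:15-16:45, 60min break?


Total time = (16×60+45) - (9×60+15)
= 1005 - 555 = 450 min
Minus break: 450 - 60 = 390 min
= 6h 30m

6h 30m (390 minutes)


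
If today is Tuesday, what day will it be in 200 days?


Start: Tuesday (index 1)
(1 + 200) mod 7
= 201 mod 7
= 5
Index 5 → Saturday

Saturday


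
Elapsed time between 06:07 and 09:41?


End time in minutes: 9×60 + 41 = 581
Start time in minutes: 6×60 + 7 = 367
Difference = 581 - 367 = 214 minutes
= 3 hours 34 minutes

3h 34m


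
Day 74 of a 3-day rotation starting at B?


Shifts: A, B, C
Start: B (index 1)
Day 74: (1 + 74 - 1) mod 3
= 74 mod 3
= 2
Index 2 → shift C

Shift C


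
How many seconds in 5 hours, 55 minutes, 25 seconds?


Hours: 5 × 3600 = 18000
Minutes: 55 × 60 = 3300
Seconds: 25
Total = 18000 + 3300 + 25 = 21325

21325 seconds


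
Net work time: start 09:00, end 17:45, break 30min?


Total time = (17×60+45) - (9×60+0)
= 1065 - 540 = 525 min
Minus break: 525 - 30 = 495 min
= 8h 15m

8h 15m (495 minutes)


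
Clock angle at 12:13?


71.5°

Hour hand (12 ≡ 0 on the dial): 0×30 + 13×0.5 = 6.5°
Minute hand = 13×6 = 78°
Difference = |6.5 - 78| = 71.5°


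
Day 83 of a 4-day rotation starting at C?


Shifts: A, B, C, D
Start: C (index 2)
Day 83: (2 + 83 - 1) mod 4
= 84 mod 4
= 0
Index 0 → shift A

Shift A


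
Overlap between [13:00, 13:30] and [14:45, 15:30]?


0 minutes

Meeting A: 780-810 (in minutes from midnight)
Meeting B: 885-930
Overlap start = max(780, 885) = 885
Overlap end = min(810, 930) = 810
Overlap = max(0, 810 - 885) = 0 min


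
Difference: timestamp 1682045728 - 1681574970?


Difference = 1682045728 - 1681574970 = 470758 seconds
In hours: 470758 / 3600 ≈ 130.8
In days: 470758 / 86400 ≈ 5.45

470758 seconds (130.8 hours / 5.45 days)


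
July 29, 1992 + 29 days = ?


August 27, 1992

Start: July 29, 1992
Add 29 days
July 29 → August 1: 31 - 29 + 1 = 3 days (29 - 3 = 26 left)
August 1 + 26 = August 27, 1992


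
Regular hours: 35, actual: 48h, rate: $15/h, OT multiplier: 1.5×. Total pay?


Regular: 35h × $15 = $525.00
Overtime: 48 - 35 = 13h
OT pay: 13h × $15 × 1.5 = $292.50
Total = $525.00 + $292.50 = $817.50

$817.50


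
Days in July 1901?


Month: July (month 7)
July has 31 days

31 days


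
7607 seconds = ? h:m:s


2h 6m 47s

Hours: 7607 ÷ 3600 = 2 remainder 407
Minutes: 407 ÷ 60 = 6 remainder 47
Seconds: 47


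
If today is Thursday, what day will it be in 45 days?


Sunday

Start: Thursday (index 3)
(3 + 45) mod 7
= 48 mod 7
= 6
Index 6 → Sunday


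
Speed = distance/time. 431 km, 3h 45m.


114.9 km/h

Distance: 431 km
Time: 3h 45m = 225 min = 225/60 = 15/4 hours
Speed = 431 ÷ (15/4) = 431 × 4 / 15 = 1724/15 ≈ 114.9 km/h


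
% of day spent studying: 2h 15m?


Time: 135 minutes
Day: 1440 minutes
Percentage = (135/1440) × 100 ≈ 9.4%

9.4%


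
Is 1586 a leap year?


Rules: divisible by 4 AND (not by 100 OR by 400)
1586 ÷ 4 = 396 remainder 2 → not divisible by 4
Not divisible by 4 → not a leap year

No


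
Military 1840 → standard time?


6:40 PM

Hour: 18
18 - 12 = 6 → PM


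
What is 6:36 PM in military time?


Input: 6:36 PM
PM: 6 + 12 = 18

18:36


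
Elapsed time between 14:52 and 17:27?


End time in minutes: 17×60 + 27 = 1047
Start time in minutes: 14×60 + 52 = 892
Difference = 1047 - 892 = 155 minutes
= 2 hours 35 minutes

2h 35m


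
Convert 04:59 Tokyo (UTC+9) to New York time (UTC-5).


Time difference = UTC-5 - UTC+9 = -14 hours
New hour = (4 -14) mod 24
= -10 mod 24 = 14
Minutes unchanged → 14:59; -10 < 0 → previous day

14:59 (previous day)


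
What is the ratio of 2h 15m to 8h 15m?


3:11 (0.27)

Duration 1: 135 minutes
Duration 2: 495 minutes
Ratio = 135:495
GCD = 45
Simplified = 3:11
As a decimal: 3/11 ≈ 0.27


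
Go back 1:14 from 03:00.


01:46

Start: 180 minutes from midnight
Subtract: 74 minutes
Remaining: 180 - 74 = 106
Hours: 1, Minutes: 46


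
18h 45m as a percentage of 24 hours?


Total minutes: 18×60 + 45 = 1125
Day = 24×60 = 1440 minutes
Fraction = 1125/1440 ≈ 0.7813
As a percentage: 1125/1440 × 100 ≈ 78.13%

0.7813 (78.13%)


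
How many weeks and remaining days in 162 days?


23 weeks 1 days

Weeks: 162 ÷ 7 = 23 remainder 1


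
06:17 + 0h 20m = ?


Start: 377 minutes from midnight
Add: 20 minutes
Total: 397 minutes
Hours: 397 ÷ 60 = 6 remainder 37

06:37


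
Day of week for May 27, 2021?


Thursday

Zeller's congruence:
q=27, m=5, k=21, j=20
h = (27 + ⌊13×6/5⌋ + 21 + ⌊21/4⌋ + ⌊20/4⌋ - 2×20) mod 7
= (27 + 15 + 21 + 5 + 5 - 40) mod 7
= 33 mod 7 = 5
h=5 → Thursday


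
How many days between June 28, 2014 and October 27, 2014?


121 days

From June 28, 2014 to October 27, 2014
Rest of June 2014: 30 - 28 = 2
Full months: July 31, August 31, September 30
Days into October 2014: 27
Total = 2 + 31 + 31 + 30 + 27 = 121 days


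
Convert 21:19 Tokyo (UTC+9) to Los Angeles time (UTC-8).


Time difference = UTC-8 - UTC+9 = -17 hours
New hour = (21 -17) mod 24
= 4 mod 24 = 4
Minutes unchanged → 04:19

04:19


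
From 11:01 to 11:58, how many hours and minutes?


End time in minutes: 11×60 + 58 = 718
Start time in minutes: 11×60 + 1 = 661
Difference = 718 - 661 = 57 minutes
= 0 hours 57 minutes

0h 57m


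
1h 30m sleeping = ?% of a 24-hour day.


6.3%

Time: 90 minutes
Day: 1440 minutes
Percentage = (90/1440) × 100 ≈ 6.3%


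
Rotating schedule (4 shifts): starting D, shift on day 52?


Shifts: A, B, C, D
Start: D (index 3)
Day 52: (3 + 52 - 1) mod 4
= 54 mod 4
= 2
Index 2 → shift C

Shift C


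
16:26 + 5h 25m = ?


21:51

Start: 986 minutes from midnight
Add: 325 minutes
Total: 1311 minutes
Hours: 1311 ÷ 60 = 21 remainder 51


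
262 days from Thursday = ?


Sunday

Start: Thursday (index 3)
(3 + 262) mod 7
= 265 mod 7
= 6
Index 6 → Sunday


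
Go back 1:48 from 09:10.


Start: 550 minutes from midnight
Subtract: 108 minutes
Remaining: 550 - 108 = 442
Hours: 7, Minutes: 22

07:22


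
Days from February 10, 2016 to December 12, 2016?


306 days

From February 10, 2016 to December 12, 2016
Rest of February 2016: 29 - 10 = 19
Full months: March 31, April 30, May 31, June 30, July 31, August 31, September 30, October 31, November 30
Days into December 2016: 12
Total = 19 + 31 + 30 + 31 + 30 + 31 + 31 + 30 + 31 + 30 + 12 = 306 days


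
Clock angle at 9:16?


Hour hand = 9×30 + 16×0.5 = 278.0°
Minute hand = 16×6 = 96°
Difference = |278.0 - 96| = 182.0°
Since > 180°: 360 - 182.0 = 178.0°

178.0°


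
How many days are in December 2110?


31 days

Month: December (month 12)
December has 31 days


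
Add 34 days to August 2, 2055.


September 5, 2055

Start: August 2, 2055
Add 34 days
August 2 → September 1: 31 - 2 + 1 = 30 days (34 - 30 = 4 left)
September 1 + 4 = September 5, 2055


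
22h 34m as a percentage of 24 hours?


0.9403 (94.03%)

Total minutes: 22×60 + 34 = 1354
Day = 24×60 = 1440 minutes
Fraction = 1354/1440 ≈ 0.9403
As a percentage: 1354/1440 × 100 ≈ 94.03%


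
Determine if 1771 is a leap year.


Rules: divisible by 4 AND (not by 100 OR by 400)
1771 ÷ 4 = 442 remainder 3 → not divisible by 4
Not divisible by 4 → not a leap year

No


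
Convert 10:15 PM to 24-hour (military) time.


Input: 10:15 PM
PM: 10 + 12 = 22

22:15


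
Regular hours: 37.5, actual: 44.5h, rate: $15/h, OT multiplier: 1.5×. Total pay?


$720.00

Regular: 37.5h × $15 = $562.50
Overtime: 44.5 - 37.5 = 7.0h
OT pay: 7.0h × $15 × 1.5 = $157.50
Total = $562.50 + $157.50 = $720.00


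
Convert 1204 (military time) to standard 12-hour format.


Hour: 12
12 → 12 PM (noon)

12:04 PM


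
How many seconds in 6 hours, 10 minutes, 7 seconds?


Hours: 6 × 3600 = 21600
Minutes: 10 × 60 = 600
Seconds: 7
Total = 21600 + 600 + 7 = 22207

22207 seconds


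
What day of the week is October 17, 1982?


Sunday

Zeller's congruence:
q=17, m=10, k=82, j=19
h = (17 + ⌊13×11/5⌋ + 82 + ⌊82/4⌋ + ⌊19/4⌋ - 2×19) mod 7
= (17 + 28 + 82 + 20 + 4 - 38) mod 7
= 113 mod 7 = 1
h=1 → Sunday


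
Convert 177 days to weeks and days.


25 weeks 2 days

Weeks: 177 ÷ 7 = 25 remainder 2


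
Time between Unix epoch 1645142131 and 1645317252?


175121 seconds (48.6 hours / 2.03 days)

Difference = 1645317252 - 1645142131 = 175121 seconds
In hours: 175121 / 3600 ≈ 48.6
In days: 175121 / 86400 ≈ 2.03


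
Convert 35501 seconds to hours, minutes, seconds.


9h 51m 41s

Hours: 35501 ÷ 3600 = 9 remainder 3101
Minutes: 3101 ÷ 60 = 51 remainder 41
Seconds: 41


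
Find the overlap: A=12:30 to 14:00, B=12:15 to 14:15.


90 minutes

Meeting A: 750-840 (in minutes from midnight)
Meeting B: 735-855
Overlap start = max(750, 735) = 750
Overlap end = min(840, 855) = 840
Overlap = max(0, 840 - 750) = 90 min


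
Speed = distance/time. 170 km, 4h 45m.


35.8 km/h

Distance: 170 km
Time: 4h 45m = 285 min = 285/60 = 19/4 hours
Speed = 170 ÷ (19/4) = 170 × 4 / 19 = 680/19 ≈ 35.8 km/h


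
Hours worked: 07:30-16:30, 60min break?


8h 0m (480 minutes)

Total time = (16×60+30) - (7×60+30)
= 990 - 450 = 540 min
Minus break: 540 - 60 = 480 min
= 8h 0m


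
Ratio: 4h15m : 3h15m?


17:13 (1.31)

Duration 1: 255 minutes
Duration 2: 195 minutes
Ratio = 255:195
GCD = 15
Simplified = 17:13
As a decimal: 17/13 ≈ 1.31


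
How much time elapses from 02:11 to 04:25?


End time in minutes: 4×60 + 25 = 265
Start time in minutes: 2×60 + 11 = 131
Difference = 265 - 131 = 134 minutes
= 2 hours 14 minutes

2h 14m


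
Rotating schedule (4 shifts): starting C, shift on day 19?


Shifts: A, B, C, D
Start: C (index 2)
Day 19: (2 + 19 - 1) mod 4
= 20 mod 4
= 0
Index 0 → shift A

Shift A


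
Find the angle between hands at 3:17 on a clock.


3.5°

Hour hand = 3×30 + 17×0.5 = 98.5°
Minute hand = 17×6 = 102°
Difference = |98.5 - 102| = 3.5°


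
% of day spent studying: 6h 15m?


26.0%

Time: 375 minutes
Day: 1440 minutes
Percentage = (375/1440) × 100 ≈ 26.0%


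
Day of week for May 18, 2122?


Monday

Zeller's congruence:
q=18, m=5, k=22, j=21
h = (18 + ⌊13×6/5⌋ + 22 + ⌊22/4⌋ + ⌊21/4⌋ - 2×21) mod 7
= (18 + 15 + 22 + 5 + 5 - 42) mod 7
= 23 mod 7 = 2
h=2 → Monday


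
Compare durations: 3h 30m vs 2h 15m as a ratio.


14:9 (1.56)

Duration 1: 210 minutes
Duration 2: 135 minutes
Ratio = 210:135
GCD = 15
Simplified = 14:9
As a decimal: 14/9 ≈ 1.56


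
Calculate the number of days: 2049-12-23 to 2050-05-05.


From December 23, 2049 to May 5, 2050
Rest of December 2049: 31 - 23 = 8
Full months: January 31, February 2050 28, March 31, April 30
Days into May 2050: 5
Total = 8 + 31 + 28 + 31 + 30 + 5 = 133 days

133 days


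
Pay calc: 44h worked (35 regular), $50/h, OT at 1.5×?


$2425.00

Regular: 35h × $50 = $1750.00
Overtime: 44 - 35 = 9h
OT pay: 9h × $50 × 1.5 = $675.00
Total = $1750.00 + $675.00 = $2425.00


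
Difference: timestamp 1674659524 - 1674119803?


Difference = 1674659524 - 1674119803 = 539721 seconds
In hours: 539721 / 3600 ≈ 149.9
In days: 539721 / 86400 ≈ 6.25

539721 seconds (149.9 hours / 6.25 days)


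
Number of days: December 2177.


Month: December (month 12)
December has 31 days

31 days


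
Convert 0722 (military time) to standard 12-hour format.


7:22 AM

Hour: 7
7 < 12 → AM


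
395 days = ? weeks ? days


56 weeks 3 days

Weeks: 395 ÷ 7 = 56 remainder 3


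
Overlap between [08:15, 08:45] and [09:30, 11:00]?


Meeting A: 495-525 (in minutes from midnight)
Meeting B: 570-660
Overlap start = max(495, 570) = 570
Overlap end = min(525, 660) = 525
Overlap = max(0, 525 - 570) = 0 min

0 minutes


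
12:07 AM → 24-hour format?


00:07

Input: 12:07 AM
12 AM → 00 (midnight)


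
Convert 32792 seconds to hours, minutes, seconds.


Hours: 32792 ÷ 3600 = 9 remainder 392
Minutes: 392 ÷ 60 = 6 remainder 32
Seconds: 32

9h 6m 32s


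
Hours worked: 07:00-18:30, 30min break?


Total time = (18×60+30) - (7×60+0)
= 1110 - 420 = 690 min
Minus break: 690 - 30 = 660 min
= 11h 0m

11h 0m (660 minutes)


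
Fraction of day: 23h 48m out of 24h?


Total minutes: 23×60 + 48 = 1428
Day = 24×60 = 1440 minutes
Fraction = 1428/1440 ≈ 0.9917
As a percentage: 1428/1440 × 100 ≈ 99.17%

0.9917 (99.17%)


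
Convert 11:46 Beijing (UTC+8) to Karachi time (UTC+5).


08:46

Time difference = UTC+5 - UTC+8 = -3 hours
New hour = (11 -3) mod 24
= 8 mod 24 = 8
Minutes unchanged → 08:46


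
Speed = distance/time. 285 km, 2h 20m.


122.1 km/h

Distance: 285 km
Time: 2h 20m = 140 min = 140/60 = 7/3 hours
Speed = 285 ÷ (7/3) = 285 × 3 / 7 = 855/7 ≈ 122.1 km/h


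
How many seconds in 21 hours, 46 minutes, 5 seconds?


78365 seconds

Hours: 21 × 3600 = 75600
Minutes: 46 × 60 = 2760
Seconds: 5
Total = 75600 + 2760 + 5 = 78365


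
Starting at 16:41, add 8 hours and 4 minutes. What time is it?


00:45 (next day)

Start: 1001 minutes from midnight
Add: 484 minutes
Total: 1485 minutes
Hours: 1485 ÷ 60 = 24 remainder 45
24 ≥ 24 → 24 - 24 = 0 (next day)


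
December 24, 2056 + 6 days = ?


Start: December 24, 2056
Add 6 days
December 24 + 6 = December 30, 2056

December 30, 2056


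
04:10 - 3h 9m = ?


01:01

Start: 250 minutes from midnight
Subtract: 189 minutes
Remaining: 250 - 189 = 61
Hours: 1, Minutes: 1


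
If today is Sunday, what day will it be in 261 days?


Start: Sunday (index 6)
(6 + 261) mod 7
= 267 mod 7
= 1
Index 1 → Tuesday

Tuesday


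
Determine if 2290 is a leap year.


No

Rules: divisible by 4 AND (not by 100 OR by 400)
2290 ÷ 4 = 572 remainder 2 → not divisible by 4
Not divisible by 4 → not a leap year


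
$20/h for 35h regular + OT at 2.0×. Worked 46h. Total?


Regular: 35h × $20 = $700.00
Overtime: 46 - 35 = 11h
OT pay: 11h × $20 × 2.0 = $440.00
Total = $700.00 + $440.00 = $1140.00

$1140.00


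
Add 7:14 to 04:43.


Start: 283 minutes from midnight
Add: 434 minutes
Total: 717 minutes
Hours: 717 ÷ 60 = 11 remainder 57

11:57


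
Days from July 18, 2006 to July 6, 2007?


From July 18, 2006 to July 6, 2007
Rest of July 2006: 31 - 18 = 13
Full months: August 31, September 30, October 31, November 30, December 31, January 31, February 2007 28, March 31, April 30, May 31, June 30
Days into July 2007: 6
Total = 13 + 31 + 30 + 31 + 30 + 31 + 31 + 28 + 31 + 30 + 31 + 30 + 6 = 353 days

353 days


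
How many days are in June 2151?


Month: June (month 6)
June has 30 days

30 days


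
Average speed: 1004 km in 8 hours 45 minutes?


Distance: 1004 km
Time: 8h 45m = 525 min = 525/60 = 35/4 hours
Speed = 1004 ÷ (35/4) = 1004 × 4 / 35 = 4016/35 ≈ 114.7 km/h

114.7 km/h


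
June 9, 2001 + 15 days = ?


Start: June 9, 2001
Add 15 days
June 9 + 15 = June 24, 2001

June 24, 2001


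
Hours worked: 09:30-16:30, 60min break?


6h 0m (360 minutes)

Total time = (16×60+30) - (9×60+30)
= 990 - 570 = 420 min
Minus break: 420 - 60 = 360 min
= 6h 0m


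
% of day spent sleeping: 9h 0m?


37.5%

Time: 540 minutes
Day: 1440 minutes
Percentage = (540/1440) × 100 = 37.5%


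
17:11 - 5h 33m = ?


11:38

Start: 1031 minutes from midnight
Subtract: 333 minutes
Remaining: 1031 - 333 = 698
Hours: 11, Minutes: 38


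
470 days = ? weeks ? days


Weeks: 470 ÷ 7 = 67 remainder 1

67 weeks 1 days


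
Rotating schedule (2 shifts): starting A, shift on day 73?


Shifts: A, B
Start: A (index 0)
Day 73: (0 + 73 - 1) mod 2
= 72 mod 2
= 0
Index 0 → shift A

Shift A


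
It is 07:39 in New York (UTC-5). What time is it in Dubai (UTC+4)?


Time difference = UTC+4 - UTC-5 = +9 hours
New hour = (7 + 9) mod 24
= 16 mod 24 = 16
Minutes unchanged → 16:39

16:39


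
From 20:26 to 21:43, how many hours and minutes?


End time in minutes: 21×60 + 43 = 1303
Start time in minutes: 20×60 + 26 = 1226
Difference = 1303 - 1226 = 77 minutes
= 1 hours 17 minutes

1h 17m


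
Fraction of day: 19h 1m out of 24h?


0.7924 (79.24%)

Total minutes: 19×60 + 1 = 1141
Day = 24×60 = 1440 minutes
Fraction = 1141/1440 ≈ 0.7924
As a percentage: 1141/1440 × 100 ≈ 79.24%


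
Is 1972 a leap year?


Rules: divisible by 4 AND (not by 100 OR by 400)
1972 ÷ 4 = 493 exactly → divisible by 4
1972 ÷ 100 = 19 remainder 72 → not divisible by 100
Divisible by 4 but not by 100 → leap year

Yes


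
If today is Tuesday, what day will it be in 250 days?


Start: Tuesday (index 1)
(1 + 250) mod 7
= 251 mod 7
= 6
Index 6 → Sunday

Sunday


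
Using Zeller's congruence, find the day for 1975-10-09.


Zeller's congruence:
q=9, m=10, k=75, j=19
h = (9 + ⌊13×11/5⌋ + 75 + ⌊75/4⌋ + ⌊19/4⌋ - 2×19) mod 7
= (9 + 28 + 75 + 18 + 4 - 38) mod 7
= 96 mod 7 = 5
h=5 → Thursday

Thursday


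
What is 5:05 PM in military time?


17:05

Input: 5:05 PM
PM: 5 + 12 = 17


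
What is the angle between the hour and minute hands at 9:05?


117.5°

Hour hand = 9×30 + 5×0.5 = 272.5°
Minute hand = 5×6 = 30°
Difference = |272.5 - 30| = 242.5°
Since > 180°: 360 - 242.5 = 117.5°
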